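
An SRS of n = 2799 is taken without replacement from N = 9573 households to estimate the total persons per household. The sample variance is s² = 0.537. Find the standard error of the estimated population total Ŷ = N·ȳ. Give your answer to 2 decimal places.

Var(Ŷ) = N²·Var(ȳ) = N²·(1 − n/N)·s²/n.
f = 2799/9573 = 0.29238483; Var(ȳ) = 0.70761517·0.537/2799 = 1.3575897 × 10^-4.
Var(Ŷ) = 9573² · (1.3575897 × 10^-4) = 12441.268.
SE(Ŷ) = √(12441.268) = 111.54.

111.54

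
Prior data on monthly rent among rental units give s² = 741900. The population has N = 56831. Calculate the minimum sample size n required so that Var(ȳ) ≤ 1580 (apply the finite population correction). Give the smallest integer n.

Without fpc, n₀ = s²/D = 741900/1580 = 469.5570.
With fpc, (1 − n/N)·s²/n ≤ D requires n ≥ n₀/(1 + n₀/N) = 469.5570/(1 + 469.5570/56831) = 465.7092.
Rounding up, n = 466.

466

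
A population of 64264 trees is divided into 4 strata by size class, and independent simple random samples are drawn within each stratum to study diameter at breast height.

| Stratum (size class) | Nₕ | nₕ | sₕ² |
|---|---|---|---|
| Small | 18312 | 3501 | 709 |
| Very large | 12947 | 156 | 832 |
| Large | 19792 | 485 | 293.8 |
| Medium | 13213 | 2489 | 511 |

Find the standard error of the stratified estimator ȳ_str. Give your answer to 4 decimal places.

Var(ȳ_str) = Σₕ Wₕ²(1 − fₕ)sₕ²/nₕ with Wₕ = Nₕ/N, N = 64264.
Small: Wₕ = 0.28494958; term = 0.28494958²·(1 − 0.19118611)·709/3501 = 0.013299606.
Very large: Wₕ = 0.20146583; term = 0.20146583²·(1 − 0.01204912)·832/156 = 0.2138636.
Large: Wₕ = 0.30797958; term = 0.30797958²·(1 − 0.02450485)·293.8/485 = 0.05605044.
Medium: Wₕ = 0.20560500; term = 0.20560500²·(1 − 0.18837509)·511/2489 = 0.0070439901.
Sum = 0.29025764.
SE = √(0.29025764) = 0.5388.

0.5388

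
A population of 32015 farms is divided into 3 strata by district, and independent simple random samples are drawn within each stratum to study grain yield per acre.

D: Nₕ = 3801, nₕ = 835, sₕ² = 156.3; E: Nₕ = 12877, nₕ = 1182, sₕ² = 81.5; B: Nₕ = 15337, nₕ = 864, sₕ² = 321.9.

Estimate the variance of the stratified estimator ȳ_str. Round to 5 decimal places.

Var(ȳ_str) = Σₕ Wₕ²(1 − fₕ)sₕ²/nₕ with Wₕ = Nₕ/N, N = 32015.
D: Wₕ = 0.11872560; term = 0.11872560²·(1 − 0.21967903)·156.3/835 = 0.0020588965.
E: Wₕ = 0.40221771; term = 0.40221771²·(1 − 0.09179157)·81.5/1182 = 0.0101309.
B: Wₕ = 0.47905669; term = 0.47905669²·(1 − 0.05633435)·321.9/864 = 0.080686189.
Sum = 0.092875986.

0.09288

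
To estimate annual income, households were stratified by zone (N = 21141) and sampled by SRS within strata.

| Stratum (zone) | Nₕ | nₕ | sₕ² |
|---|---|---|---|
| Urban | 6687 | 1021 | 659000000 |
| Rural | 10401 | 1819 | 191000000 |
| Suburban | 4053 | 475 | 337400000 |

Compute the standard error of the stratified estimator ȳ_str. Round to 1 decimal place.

314.2

Var(ȳ_str) = Σₕ Wₕ²(1 − fₕ)sₕ²/nₕ with Wₕ = Nₕ/N, N = 21141.
Urban: Wₕ = 0.31630481; term = 0.31630481²·(1 − 0.15268431)·659000000/1021 = 54716.274.
Rural: Wₕ = 0.49198240; term = 0.49198240²·(1 − 0.17488703)·191000000/1819 = 20970.714.
Suburban: Wₕ = 0.19171279; term = 0.19171279²·(1 − 0.11719714)·337400000/475 = 23047.157.
Sum = 98734.145.
SE = √(98734.145) = 314.2.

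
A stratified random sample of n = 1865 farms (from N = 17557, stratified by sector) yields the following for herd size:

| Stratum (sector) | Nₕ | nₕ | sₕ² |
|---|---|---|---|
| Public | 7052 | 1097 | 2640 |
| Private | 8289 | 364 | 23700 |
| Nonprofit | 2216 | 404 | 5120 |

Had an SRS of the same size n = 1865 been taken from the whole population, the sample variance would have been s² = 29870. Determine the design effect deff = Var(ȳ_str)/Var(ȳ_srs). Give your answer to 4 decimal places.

Var(ȳ_str) = Σ Wₕ²(1−fₕ)sₕ²/nₕ with Wₕ = Nₕ/17557:
  Public: (7052/17557)²·(1−1097/7052)·2640/1097 = 0.32786175
  Private: (8289/17557)²·(1−364/8289)·23700/364 = 13.875472
  Nonprofit: (2216/17557)²·(1−404/2216)·5120/404 = 0.16508816
  → Var(ȳ_str) = 14.368422.
Var(ȳ_srs) = (1 − 1865/17557)·29870/1865 = 14.31477.
deff = 14.368422 / 14.31477 = 1.0037.

1.0037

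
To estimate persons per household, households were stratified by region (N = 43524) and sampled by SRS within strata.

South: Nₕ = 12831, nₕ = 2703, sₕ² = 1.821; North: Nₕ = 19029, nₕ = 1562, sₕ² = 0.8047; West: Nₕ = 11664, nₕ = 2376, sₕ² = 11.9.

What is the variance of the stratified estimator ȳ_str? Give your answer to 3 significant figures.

4.23 × 10^-4

Var(ȳ_str) = Σₕ Wₕ²(1 − fₕ)sₕ²/nₕ with Wₕ = Nₕ/N, N = 43524.
South: Wₕ = 0.29480287; term = 0.29480287²·(1 − 0.21066168)·1.821/2703 = 4.6215802 × 10^-5.
North: Wₕ = 0.43720706; term = 0.43720706²·(1 − 0.08208524)·0.8047/1562 = 9.0391929 × 10^-5.
West: Wₕ = 0.26799007; term = 0.26799007²·(1 − 0.20370370)·11.9/2376 = 2.8642613 × 10^-4.
Sum = 4.2303386 × 10^-4.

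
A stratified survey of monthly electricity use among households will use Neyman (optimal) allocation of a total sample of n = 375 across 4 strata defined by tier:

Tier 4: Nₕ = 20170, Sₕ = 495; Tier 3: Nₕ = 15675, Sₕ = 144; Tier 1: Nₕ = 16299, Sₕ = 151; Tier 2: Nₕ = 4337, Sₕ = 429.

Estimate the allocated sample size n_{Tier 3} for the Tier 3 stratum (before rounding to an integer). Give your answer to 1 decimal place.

Neyman allocation: nₕ = n·NₕSₕ / Σⱼ NⱼSⱼ.
Σ NⱼSⱼ = 20170·495 + 15675·144 + 16299·151 + 4337·429 = 1.6563072 × 10^7.
n_{Tier 3} = 375·15675·144 / (1.6563072 × 10^7) = 51.1.

51.1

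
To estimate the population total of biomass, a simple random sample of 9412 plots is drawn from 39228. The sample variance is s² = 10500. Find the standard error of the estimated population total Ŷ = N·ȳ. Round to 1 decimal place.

36122.4

Var(Ŷ) = N²·Var(ȳ) = N²·(1 − n/N)·s²/n.
f = 9412/39228 = 0.23993066; Var(ȳ) = 0.76006934·10500/9412 = 0.84793116.
Var(Ŷ) = 39228² · 0.84793116 = 1.304827 × 10^9.
SE(Ŷ) = √(1.304827 × 10^9) = 36122.4.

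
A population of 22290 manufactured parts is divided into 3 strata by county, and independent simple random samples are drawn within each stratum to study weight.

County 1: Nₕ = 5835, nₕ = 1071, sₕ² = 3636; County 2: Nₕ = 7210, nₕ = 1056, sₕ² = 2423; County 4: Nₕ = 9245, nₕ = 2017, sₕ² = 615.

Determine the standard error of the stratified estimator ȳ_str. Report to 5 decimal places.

Var(ȳ_str) = Σₕ Wₕ²(1 − fₕ)sₕ²/nₕ with Wₕ = Nₕ/N, N = 22290.
County 1: Wₕ = 0.26177658; term = 0.26177658²·(1 − 0.18354756)·3636/1071 = 0.18994457.
County 2: Wₕ = 0.32346344; term = 0.32346344²·(1 − 0.14646325)·2423/1056 = 0.20490951.
County 4: Wₕ = 0.41475998; term = 0.41475998²·(1 − 0.21817198)·615/2017 = 0.041008524.
Sum = 0.4358626.
SE = √(0.4358626) = 0.66020.

0.66020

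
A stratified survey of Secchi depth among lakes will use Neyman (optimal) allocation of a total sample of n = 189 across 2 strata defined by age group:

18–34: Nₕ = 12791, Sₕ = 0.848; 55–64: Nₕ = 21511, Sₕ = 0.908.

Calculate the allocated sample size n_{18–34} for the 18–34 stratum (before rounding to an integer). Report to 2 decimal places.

Neyman allocation: nₕ = n·NₕSₕ / Σⱼ NⱼSⱼ.
Σ NⱼSⱼ = 12791·0.848 + 21511·0.908 = 30378.756.
n_{18–34} = 189·12791·0.848 / 30378.756 = 67.48.

67.48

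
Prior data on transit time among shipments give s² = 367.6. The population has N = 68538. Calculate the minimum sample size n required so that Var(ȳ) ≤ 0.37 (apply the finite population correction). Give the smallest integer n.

980

Without fpc, n₀ = s²/D = 367.6/0.37 = 993.5135.
With fpc, (1 − n/N)·s²/n ≤ D requires n ≥ n₀/(1 + n₀/N) = 993.5135/(1 + 993.5135/68538) = 979.3175.
Rounding up, n = 980.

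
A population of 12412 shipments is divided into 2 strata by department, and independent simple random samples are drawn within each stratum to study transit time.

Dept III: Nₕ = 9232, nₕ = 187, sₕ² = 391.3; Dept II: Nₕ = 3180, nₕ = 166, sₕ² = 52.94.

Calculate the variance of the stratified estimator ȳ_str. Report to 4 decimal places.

Var(ȳ_str) = Σₕ Wₕ²(1 − fₕ)sₕ²/nₕ with Wₕ = Nₕ/N, N = 12412.
Dept III: Wₕ = 0.74379633; term = 0.74379633²·(1 − 0.02025563)·391.3/187 = 1.1341985.
Dept II: Wₕ = 0.25620367; term = 0.25620367²·(1 − 0.05220126)·52.94/166 = 0.01984096.
Sum = 1.1540395.

1.1540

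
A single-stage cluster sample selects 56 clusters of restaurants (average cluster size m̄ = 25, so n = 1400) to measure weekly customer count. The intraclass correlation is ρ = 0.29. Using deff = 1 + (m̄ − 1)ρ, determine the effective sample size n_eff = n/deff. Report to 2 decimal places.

deff = 1 + (25 − 1)·0.29 = 1 + 6.96 = 7.96.
n_eff = 1400 / 7.96 = 175.88.

175.88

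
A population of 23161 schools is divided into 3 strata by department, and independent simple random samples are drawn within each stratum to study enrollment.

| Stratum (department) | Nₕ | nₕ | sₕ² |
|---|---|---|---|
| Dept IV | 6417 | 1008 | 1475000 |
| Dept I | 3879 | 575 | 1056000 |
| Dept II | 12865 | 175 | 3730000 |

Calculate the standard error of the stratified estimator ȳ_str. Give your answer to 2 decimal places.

Var(ȳ_str) = Σₕ Wₕ²(1 − fₕ)sₕ²/nₕ with Wₕ = Nₕ/N, N = 23161.
Dept IV: Wₕ = 0.27706058; term = 0.27706058²·(1 − 0.15708275)·1475000/1008 = 94.681667.
Dept I: Wₕ = 0.16747982; term = 0.16747982²·(1 − 0.14823408)·1056000/575 = 43.87744.
Dept II: Wₕ = 0.55545961; term = 0.55545961²·(1 − 0.01360280)·3730000/175 = 6486.7563.
Sum = 6625.3154.
SE = √(6625.3154) = 81.40.

81.40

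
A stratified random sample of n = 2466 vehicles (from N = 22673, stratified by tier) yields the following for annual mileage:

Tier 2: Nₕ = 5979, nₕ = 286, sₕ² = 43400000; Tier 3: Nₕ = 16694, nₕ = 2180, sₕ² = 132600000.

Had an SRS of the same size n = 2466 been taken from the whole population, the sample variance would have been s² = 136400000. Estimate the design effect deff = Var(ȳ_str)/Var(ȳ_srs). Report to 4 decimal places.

Var(ȳ_str) = Σ Wₕ²(1−fₕ)sₕ²/nₕ with Wₕ = Nₕ/22673:
  Tier 2: (5979/22673)²·(1−286/5979)·43400000/286 = 10047.904
  Tier 3: (16694/22673)²·(1−2180/16694)·132600000/2180 = 28669.267
  → Var(ȳ_str) = 38717.171.
Var(ȳ_srs) = (1 − 2466/22673)·136400000/2466 = 49296.28.
deff = 38717.171 / 49296.28 = 0.7854.

0.7854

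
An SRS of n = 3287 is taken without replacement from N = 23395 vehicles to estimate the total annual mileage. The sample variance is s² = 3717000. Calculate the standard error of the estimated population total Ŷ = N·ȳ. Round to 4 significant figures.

729400

Var(Ŷ) = N²·Var(ȳ) = N²·(1 − n/N)·s²/n.
f = 3287/23395 = 0.14050011; Var(ȳ) = 0.85949989·3717000/3287 = 971.93827.
Var(Ŷ) = 23395² · 971.93827 = 5.3196711 × 10^11.
SE(Ŷ) = √(5.3196711 × 10^11) = 729400.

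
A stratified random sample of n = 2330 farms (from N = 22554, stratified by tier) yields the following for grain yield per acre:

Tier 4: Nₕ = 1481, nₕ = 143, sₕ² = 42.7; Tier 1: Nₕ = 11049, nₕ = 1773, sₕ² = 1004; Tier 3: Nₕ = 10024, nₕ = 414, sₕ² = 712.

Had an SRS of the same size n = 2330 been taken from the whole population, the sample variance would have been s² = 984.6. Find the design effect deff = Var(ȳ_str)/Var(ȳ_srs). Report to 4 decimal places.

Var(ȳ_str) = Σ Wₕ²(1−fₕ)sₕ²/nₕ with Wₕ = Nₕ/22554:
  Tier 4: (1481/22554)²·(1−143/1481)·42.7/143 = 0.0011632039
  Tier 1: (11049/22554)²·(1−1773/11049)·1004/1773 = 0.11409367
  Tier 3: (10024/22554)²·(1−414/10024)·712/414 = 0.32568439
  → Var(ȳ_str) = 0.44094126.
Var(ȳ_srs) = (1 − 2330/22554)·984.6/2330 = 0.37891988.
deff = 0.44094126 / 0.37891988 = 1.1637.

1.1637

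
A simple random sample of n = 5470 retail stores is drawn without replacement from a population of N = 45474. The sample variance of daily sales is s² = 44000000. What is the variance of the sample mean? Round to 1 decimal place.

Under SRS without replacement, Var(ȳ) = (1 − f)·s²/n with f = n/N = 5470/45474 = 0.12028852.
Var(ȳ) = (1 − 0.12028852)·44000000/5470 = 0.87971148·8043.8757 = 7076.2898.

7076.3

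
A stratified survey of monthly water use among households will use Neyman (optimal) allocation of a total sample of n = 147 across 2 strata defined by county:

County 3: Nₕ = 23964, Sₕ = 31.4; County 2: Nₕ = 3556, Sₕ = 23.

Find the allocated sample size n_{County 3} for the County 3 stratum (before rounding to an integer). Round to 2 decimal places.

Neyman allocation: nₕ = n·NₕSₕ / Σⱼ NⱼSⱼ.
Σ NⱼSⱼ = 23964·31.4 + 3556·23 = 834257.6.
n_{County 3} = 147·23964·31.4 / 834257.6 = 132.59.

132.59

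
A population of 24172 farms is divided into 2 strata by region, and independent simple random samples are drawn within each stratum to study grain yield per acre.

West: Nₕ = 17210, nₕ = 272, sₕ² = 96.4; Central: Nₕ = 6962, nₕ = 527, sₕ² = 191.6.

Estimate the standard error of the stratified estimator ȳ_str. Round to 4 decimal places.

0.4524

Var(ȳ_str) = Σₕ Wₕ²(1 − fₕ)sₕ²/nₕ with Wₕ = Nₕ/N, N = 24172.
West: Wₕ = 0.71198080; term = 0.71198080²·(1 − 0.01580476)·96.4/272 = 0.17681779.
Central: Wₕ = 0.28801920; term = 0.28801920²·(1 − 0.07569664)·191.6/527 = 0.02787676.
Sum = 0.20469455.
SE = √(0.20469455) = 0.4524.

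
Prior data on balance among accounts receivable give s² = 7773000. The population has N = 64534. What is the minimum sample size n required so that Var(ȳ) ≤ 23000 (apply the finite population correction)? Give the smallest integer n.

337

Without fpc, n₀ = s²/D = 7773000/23000 = 337.9565.
With fpc, (1 − n/N)·s²/n ≤ D requires n ≥ n₀/(1 + n₀/N) = 337.9565/(1 + 337.9565/64534) = 336.1959.
Rounding up, n = 337.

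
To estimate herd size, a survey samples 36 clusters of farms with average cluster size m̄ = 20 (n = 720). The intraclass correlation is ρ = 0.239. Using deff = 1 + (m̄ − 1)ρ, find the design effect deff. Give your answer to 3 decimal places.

5.541

deff = 1 + (20 − 1)·0.239 = 1 + 4.541 = 5.541.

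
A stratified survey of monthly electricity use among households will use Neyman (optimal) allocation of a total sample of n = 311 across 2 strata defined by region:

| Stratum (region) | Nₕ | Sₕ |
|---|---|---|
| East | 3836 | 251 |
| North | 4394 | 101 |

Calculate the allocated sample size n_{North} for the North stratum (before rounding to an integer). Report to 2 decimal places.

Neyman allocation: nₕ = n·NₕSₕ / Σⱼ NⱼSⱼ.
Σ NⱼSⱼ = 3836·251 + 4394·101 = 1.40663 × 10^6.
n_{North} = 311·4394·101 / (1.40663 × 10^6) = 98.12.

98.12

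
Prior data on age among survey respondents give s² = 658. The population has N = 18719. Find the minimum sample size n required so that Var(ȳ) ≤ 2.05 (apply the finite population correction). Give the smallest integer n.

316

Without fpc, n₀ = s²/D = 658/2.05 = 320.9756.
With fpc, (1 − n/N)·s²/n ≤ D requires n ≥ n₀/(1 + n₀/N) = 320.9756/(1 + 320.9756/18719) = 315.5646.
Rounding up, n = 316.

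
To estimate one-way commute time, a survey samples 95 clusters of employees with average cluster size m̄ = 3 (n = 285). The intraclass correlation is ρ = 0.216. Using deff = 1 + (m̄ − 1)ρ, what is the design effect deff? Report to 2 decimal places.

deff = 1 + (3 − 1)·0.216 = 1 + 0.432 = 1.432.

1.43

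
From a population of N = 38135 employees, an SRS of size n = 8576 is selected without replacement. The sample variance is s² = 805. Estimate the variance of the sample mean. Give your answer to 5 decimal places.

Under SRS without replacement, Var(ȳ) = (1 − f)·s²/n with f = n/N = 8576/38135 = 0.22488528.
Var(ȳ) = (1 − 0.22488528)·805/8576 = 0.77511472·0.093866604 = 0.072757387.

0.07276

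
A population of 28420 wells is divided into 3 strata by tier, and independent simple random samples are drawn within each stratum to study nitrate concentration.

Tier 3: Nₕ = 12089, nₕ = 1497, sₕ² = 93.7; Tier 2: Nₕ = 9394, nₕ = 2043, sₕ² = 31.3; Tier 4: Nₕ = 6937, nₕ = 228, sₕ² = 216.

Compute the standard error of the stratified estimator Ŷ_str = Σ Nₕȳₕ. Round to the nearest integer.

Var(Ŷ_str) = Σₕ Nₕ²(1 − fₕ)sₕ²/nₕ.
Tier 3: 12089²·(1 − 1497/12089)·93.7/1497 = 8.0146791 × 10^6.
Tier 2: 9394²·(1 − 2043/9394)·31.3/2043 = 1.057969 × 10^6.
Tier 4: 6937²·(1 − 228/6937)·216/228 = 4.4090842 × 10^7.
Sum = 5.316349 × 10^7.
SE = √(5.316349 × 10^7) = 7291.

7291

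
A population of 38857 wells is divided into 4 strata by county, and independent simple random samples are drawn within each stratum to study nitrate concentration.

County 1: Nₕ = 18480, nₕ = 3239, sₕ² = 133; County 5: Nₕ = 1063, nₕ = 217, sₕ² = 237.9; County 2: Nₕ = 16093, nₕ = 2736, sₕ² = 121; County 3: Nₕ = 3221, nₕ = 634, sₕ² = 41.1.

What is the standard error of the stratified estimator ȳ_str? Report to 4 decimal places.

Var(ȳ_str) = Σₕ Wₕ²(1 − fₕ)sₕ²/nₕ with Wₕ = Nₕ/N, N = 38857.
County 1: Wₕ = 0.47558998; term = 0.47558998²·(1 − 0.17527056)·133/3239 = 0.0076598028.
County 5: Wₕ = 0.02735672; term = 0.02735672²·(1 − 0.20413923)·237.9/217 = 6.5297988 × 10^-4.
County 2: Wₕ = 0.41415961; term = 0.41415961²·(1 − 0.17001181)·121/2736 = 0.0062961734.
County 3: Wₕ = 0.08289369; term = 0.08289369²·(1 − 0.19683328)·41.1/634 = 3.5776774 × 10^-4.
Sum = 0.014966724.
SE = √(0.014966724) = 0.1223.

0.1223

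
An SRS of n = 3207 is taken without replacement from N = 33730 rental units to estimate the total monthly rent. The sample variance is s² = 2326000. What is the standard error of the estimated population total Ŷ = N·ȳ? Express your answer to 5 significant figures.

864130

Var(Ŷ) = N²·Var(ȳ) = N²·(1 − n/N)·s²/n.
f = 3207/33730 = 0.09507857; Var(ȳ) = 0.90492143·2326000/3207 = 656.32905.
Var(Ŷ) = 33730² · 656.32905 = 7.4671403 × 10^11.
SE(Ŷ) = √(7.4671403 × 10^11) = 864130.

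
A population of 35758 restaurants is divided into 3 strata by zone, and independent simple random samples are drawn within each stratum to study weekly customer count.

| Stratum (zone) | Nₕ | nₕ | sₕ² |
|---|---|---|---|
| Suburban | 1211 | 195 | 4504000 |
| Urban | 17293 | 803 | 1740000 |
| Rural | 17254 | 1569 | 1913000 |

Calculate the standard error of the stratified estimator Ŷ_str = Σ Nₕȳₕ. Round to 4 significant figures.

Var(Ŷ_str) = Σₕ Nₕ²(1 − fₕ)sₕ²/nₕ.
Suburban: 1211²·(1 − 195/1211)·4504000/195 = 2.8418531 × 10^10.
Urban: 17293²·(1 − 803/17293)·1740000/803 = 6.1790926 × 10^11.
Rural: 17254²·(1 − 1569/17254)·1913000/1569 = 3.2996384 × 10^11.
Sum = 9.7629163 × 10^11.
SE = √(9.7629163 × 10^11) = 988100.

988100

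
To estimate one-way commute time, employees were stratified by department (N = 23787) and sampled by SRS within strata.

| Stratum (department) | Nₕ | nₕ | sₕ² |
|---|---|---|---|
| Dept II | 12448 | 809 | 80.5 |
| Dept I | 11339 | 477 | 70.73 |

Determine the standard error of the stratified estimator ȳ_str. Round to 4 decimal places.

Var(ȳ_str) = Σₕ Wₕ²(1 − fₕ)sₕ²/nₕ with Wₕ = Nₕ/N, N = 23787.
Dept II: Wₕ = 0.52331105; term = 0.52331105²·(1 − 0.06499036)·80.5/809 = 0.025479052.
Dept I: Wₕ = 0.47668895; term = 0.47668895²·(1 − 0.04206720)·70.73/477 = 0.032276801.
Sum = 0.057755853.
SE = √(0.057755853) = 0.2403.

0.2403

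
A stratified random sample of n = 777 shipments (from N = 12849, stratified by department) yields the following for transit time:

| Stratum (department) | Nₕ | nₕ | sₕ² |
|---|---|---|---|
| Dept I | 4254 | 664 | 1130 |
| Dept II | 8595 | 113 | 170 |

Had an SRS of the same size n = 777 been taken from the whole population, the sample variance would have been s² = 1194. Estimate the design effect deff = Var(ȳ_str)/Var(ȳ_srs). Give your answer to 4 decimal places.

0.5692

Var(ȳ_str) = Σ Wₕ²(1−fₕ)sₕ²/nₕ with Wₕ = Nₕ/12849:
  Dept I: (4254/12849)²·(1−664/4254)·1130/664 = 0.15742135
  Dept II: (8595/12849)²·(1−113/8595)·170/113 = 0.66431792
  → Var(ȳ_str) = 0.82173927.
Var(ȳ_srs) = (1 − 777/12849)·1194/777 = 1.443754.
deff = 0.82173927 / 1.443754 = 0.5692.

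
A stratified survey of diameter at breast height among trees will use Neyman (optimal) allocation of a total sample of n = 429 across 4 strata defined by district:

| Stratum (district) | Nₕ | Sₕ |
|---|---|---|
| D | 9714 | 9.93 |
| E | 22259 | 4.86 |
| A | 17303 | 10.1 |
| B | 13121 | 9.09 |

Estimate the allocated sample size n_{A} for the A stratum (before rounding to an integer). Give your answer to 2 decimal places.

Neyman allocation: nₕ = n·NₕSₕ / Σⱼ NⱼSⱼ.
Σ NⱼSⱼ = 9714·9.93 + 22259·4.86 + 17303·10.1 + 13121·9.09 = 498668.95.
n_{A} = 429·17303·10.1 / 498668.95 = 150.34.

150.34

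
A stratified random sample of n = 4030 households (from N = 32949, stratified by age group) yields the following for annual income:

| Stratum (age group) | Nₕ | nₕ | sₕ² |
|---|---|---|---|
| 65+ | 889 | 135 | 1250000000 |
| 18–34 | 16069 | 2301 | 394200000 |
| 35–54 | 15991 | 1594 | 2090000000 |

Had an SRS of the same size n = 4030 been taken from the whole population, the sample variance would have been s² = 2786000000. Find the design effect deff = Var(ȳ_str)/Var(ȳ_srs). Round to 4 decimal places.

Var(ȳ_str) = Σ Wₕ²(1−fₕ)sₕ²/nₕ with Wₕ = Nₕ/32949:
  65+: (889/32949)²·(1−135/889)·1250000000/135 = 5716.9563
  18–34: (16069/32949)²·(1−2301/16069)·394200000/2301 = 34912.04
  35–54: (15991/32949)²·(1−1594/15991)·2090000000/1594 = 278048.86
  → Var(ȳ_str) = 318677.86.
Var(ȳ_srs) = (1 − 4030/32949)·2786000000/4030 = 606760.22.
deff = 318677.86 / 606760.22 = 0.5252.

0.5252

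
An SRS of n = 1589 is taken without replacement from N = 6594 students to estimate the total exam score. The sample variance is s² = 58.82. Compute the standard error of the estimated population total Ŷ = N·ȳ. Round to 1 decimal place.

Var(Ŷ) = N²·Var(ȳ) = N²·(1 − n/N)·s²/n.
f = 1589/6594 = 0.24097665; Var(ȳ) = 0.75902335·58.82/1589 = 0.028096761.
Var(Ŷ) = 6594² · 0.028096761 = 1.2216707 × 10^6.
SE(Ŷ) = √(1.2216707 × 10^6) = 1105.3.

1105.3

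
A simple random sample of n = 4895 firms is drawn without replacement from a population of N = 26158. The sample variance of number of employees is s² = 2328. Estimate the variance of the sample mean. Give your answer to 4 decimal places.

Under SRS without replacement, Var(ȳ) = (1 − f)·s²/n with f = n/N = 4895/26158 = 0.18713204.
Var(ȳ) = (1 − 0.18713204)·2328/4895 = 0.81286796·0.47558733 = 0.3865897.

0.3866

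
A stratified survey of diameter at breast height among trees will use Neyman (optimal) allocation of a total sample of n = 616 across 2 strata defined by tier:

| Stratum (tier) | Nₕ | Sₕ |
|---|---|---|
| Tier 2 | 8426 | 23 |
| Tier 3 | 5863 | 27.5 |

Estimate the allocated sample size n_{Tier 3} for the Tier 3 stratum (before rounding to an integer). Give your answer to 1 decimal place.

279.7

Neyman allocation: nₕ = n·NₕSₕ / Σⱼ NⱼSⱼ.
Σ NⱼSⱼ = 8426·23 + 5863·27.5 = 355030.5.
n_{Tier 3} = 616·5863·27.5 / 355030.5 = 279.7.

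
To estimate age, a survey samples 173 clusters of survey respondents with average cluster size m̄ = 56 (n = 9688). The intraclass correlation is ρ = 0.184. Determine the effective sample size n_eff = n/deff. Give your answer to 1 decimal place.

deff = 1 + (56 − 1)·0.184 = 1 + 10.12 = 11.12.
n_eff = 9688 / 11.12 = 871.2.

871.2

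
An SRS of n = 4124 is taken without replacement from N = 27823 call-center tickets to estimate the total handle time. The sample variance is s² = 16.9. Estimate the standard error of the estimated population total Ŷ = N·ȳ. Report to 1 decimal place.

Var(Ŷ) = N²·Var(ȳ) = N²·(1 − n/N)·s²/n.
f = 4124/27823 = 0.14822269; Var(ȳ) = 0.85177731·16.9/4124 = 0.003490552.
Var(Ŷ) = 27823² · 0.003490552 = 2.7021038 × 10^6.
SE(Ŷ) = √(2.7021038 × 10^6) = 1643.8.

1643.8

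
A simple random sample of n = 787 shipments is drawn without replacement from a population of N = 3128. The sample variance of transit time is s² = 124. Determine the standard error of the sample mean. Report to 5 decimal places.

Under SRS without replacement, Var(ȳ) = (1 − f)·s²/n with f = n/N = 787/3128 = 0.25159847.
Var(ȳ) = (1 − 0.25159847)·124/787 = 0.74840153·0.15756036 = 0.11791841.
SE(ȳ) = √(0.11791841) = 0.34339.

0.34339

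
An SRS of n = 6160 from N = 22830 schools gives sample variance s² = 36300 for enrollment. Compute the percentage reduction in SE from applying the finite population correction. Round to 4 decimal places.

14.5495

f = n/N = 6160/22830 = 0.26982041.
SE_no-fpc = √(s²/n) = 2.4275208; SE_fpc = √((1−f)s²/n) = 2.0743298.
Ratio = √(1−f) = 0.85450546. Reduction = 100·(1 − 0.85450546) = 14.5495%.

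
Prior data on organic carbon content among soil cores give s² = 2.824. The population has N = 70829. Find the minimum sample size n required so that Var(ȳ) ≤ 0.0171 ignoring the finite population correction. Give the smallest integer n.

Without fpc, n₀ = s²/D = 2.824/0.0171 = 165.1462.
Rounding up, n = 166.

166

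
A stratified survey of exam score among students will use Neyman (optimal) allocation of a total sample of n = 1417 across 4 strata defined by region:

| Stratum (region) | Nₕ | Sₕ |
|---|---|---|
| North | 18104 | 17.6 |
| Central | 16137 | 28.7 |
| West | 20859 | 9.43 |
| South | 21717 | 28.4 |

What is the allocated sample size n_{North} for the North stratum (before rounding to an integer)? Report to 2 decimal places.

Neyman allocation: nₕ = n·NₕSₕ / Σⱼ NⱼSⱼ.
Σ NⱼSⱼ = 18104·17.6 + 16137·28.7 + 20859·9.43 + 21717·28.4 = 1.5952255 × 10^6.
n_{North} = 1417·18104·17.6 / (1.5952255 × 10^6) = 283.03.

283.03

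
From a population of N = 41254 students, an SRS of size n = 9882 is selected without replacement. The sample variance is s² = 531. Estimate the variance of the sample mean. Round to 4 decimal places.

Under SRS without replacement, Var(ȳ) = (1 − f)·s²/n with f = n/N = 9882/41254 = 0.23954041.
Var(ȳ) = (1 − 0.23954041)·531/9882 = 0.76045959·0.053734062 = 0.040862583.

0.0409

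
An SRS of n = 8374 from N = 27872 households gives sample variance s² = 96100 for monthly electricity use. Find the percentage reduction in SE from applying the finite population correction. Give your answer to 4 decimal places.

f = n/N = 8374/27872 = 0.30044489.
SE_no-fpc = √(s²/n) = 3.3876241; SE_fpc = √((1−f)s²/n) = 2.8333889.
Ratio = √(1−f) = 0.83639411. Reduction = 100·(1 − 0.83639411) = 16.3606%.

16.3606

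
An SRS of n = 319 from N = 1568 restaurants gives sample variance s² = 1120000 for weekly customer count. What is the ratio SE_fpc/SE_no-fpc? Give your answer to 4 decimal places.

0.8925

f = n/N = 319/1568 = 0.20344388.
SE_no-fpc = √(s²/n) = 59.253454; SE_fpc = √((1−f)s²/n) = 52.883703.
Ratio = √(1−f) = 0.89249993.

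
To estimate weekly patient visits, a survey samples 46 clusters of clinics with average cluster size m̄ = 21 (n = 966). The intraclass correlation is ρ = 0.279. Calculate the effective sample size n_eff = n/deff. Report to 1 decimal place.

146.8

deff = 1 + (21 − 1)·0.279 = 1 + 5.58 = 6.58.
n_eff = 966 / 6.58 = 146.8.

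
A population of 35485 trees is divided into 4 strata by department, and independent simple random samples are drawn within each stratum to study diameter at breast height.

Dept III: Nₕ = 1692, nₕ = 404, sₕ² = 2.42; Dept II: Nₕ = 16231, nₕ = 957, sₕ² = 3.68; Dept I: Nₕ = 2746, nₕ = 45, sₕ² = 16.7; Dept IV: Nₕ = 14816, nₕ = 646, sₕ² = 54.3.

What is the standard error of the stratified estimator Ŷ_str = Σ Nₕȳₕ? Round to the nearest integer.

4622

Var(Ŷ_str) = Σₕ Nₕ²(1 − fₕ)sₕ²/nₕ.
Dept III: 1692²·(1 − 404/1692)·2.42/404 = 13054.199.
Dept II: 16231²·(1 − 957/16231)·3.68/957 = 953309.55.
Dept I: 2746²·(1 − 45/2746)·16.7/45 = 2.7525111 × 10^6.
Dept IV: 14816²·(1 − 646/14816)·54.3/646 = 1.7646888 × 10^7.
Sum = 2.1365763 × 10^7.
SE = √(2.1365763 × 10^7) = 4622.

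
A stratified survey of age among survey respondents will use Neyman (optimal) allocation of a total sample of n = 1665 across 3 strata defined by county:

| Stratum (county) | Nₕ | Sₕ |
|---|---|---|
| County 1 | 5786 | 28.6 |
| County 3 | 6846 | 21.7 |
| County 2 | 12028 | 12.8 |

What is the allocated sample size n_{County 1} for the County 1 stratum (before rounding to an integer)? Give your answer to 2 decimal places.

588.73

Neyman allocation: nₕ = n·NₕSₕ / Σⱼ NⱼSⱼ.
Σ NⱼSⱼ = 5786·28.6 + 6846·21.7 + 12028·12.8 = 467996.2.
n_{County 1} = 1665·5786·28.6 / 467996.2 = 588.73.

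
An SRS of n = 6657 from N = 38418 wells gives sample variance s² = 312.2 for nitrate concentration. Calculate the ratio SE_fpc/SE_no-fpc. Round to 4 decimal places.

0.9092

f = n/N = 6657/38418 = 0.17327815.
SE_no-fpc = √(s²/n) = 0.21655947; SE_fpc = √((1−f)s²/n) = 0.19690506.
Ratio = √(1−f) = 0.90924246.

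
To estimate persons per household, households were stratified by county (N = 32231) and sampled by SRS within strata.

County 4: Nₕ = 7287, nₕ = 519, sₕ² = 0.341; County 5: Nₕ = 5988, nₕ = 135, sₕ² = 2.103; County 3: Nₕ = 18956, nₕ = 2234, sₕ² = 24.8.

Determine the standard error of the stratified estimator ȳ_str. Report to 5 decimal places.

0.06280

Var(ȳ_str) = Σₕ Wₕ²(1 − fₕ)sₕ²/nₕ with Wₕ = Nₕ/N, N = 32231.
County 4: Wₕ = 0.22608669; term = 0.22608669²·(1 − 0.07122273)·0.341/519 = 3.1192385 × 10^-5.
County 5: Wₕ = 0.18578387; term = 0.18578387²·(1 − 0.02254509)·2.103/135 = 5.2555511 × 10^-4.
County 3: Wₕ = 0.58812944; term = 0.58812944²·(1 − 0.11785187)·24.8/2234 = 0.0033873172.
Sum = 0.0039440647.
SE = √(0.0039440647) = 0.06280.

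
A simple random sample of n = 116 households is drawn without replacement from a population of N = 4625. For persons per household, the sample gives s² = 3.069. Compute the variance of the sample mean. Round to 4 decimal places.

0.0258

Under SRS without replacement, Var(ȳ) = (1 − f)·s²/n with f = n/N = 116/4625 = 0.02508108.
Var(ȳ) = (1 − 0.02508108)·3.069/116 = 0.97491892·0.026456897 = 0.025793329.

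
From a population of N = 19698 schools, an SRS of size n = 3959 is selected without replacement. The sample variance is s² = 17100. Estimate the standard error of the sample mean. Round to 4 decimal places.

1.8577

Under SRS without replacement, Var(ȳ) = (1 − f)·s²/n with f = n/N = 3959/19698 = 0.20098487.
Var(ȳ) = (1 − 0.20098487)·17100/3959 = 0.79901513·4.3192725 = 3.4511641.
SE(ȳ) = √(3.4511641) = 1.8577.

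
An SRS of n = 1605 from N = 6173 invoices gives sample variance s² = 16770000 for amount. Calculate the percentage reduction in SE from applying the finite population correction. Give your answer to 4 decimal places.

13.9769

f = n/N = 1605/6173 = 0.26000324.
SE_no-fpc = √(s²/n) = 102.21838; SE_fpc = √((1−f)s²/n) = 87.931387.
Ratio = √(1−f) = 0.86023064. Reduction = 100·(1 − 0.86023064) = 13.9769%.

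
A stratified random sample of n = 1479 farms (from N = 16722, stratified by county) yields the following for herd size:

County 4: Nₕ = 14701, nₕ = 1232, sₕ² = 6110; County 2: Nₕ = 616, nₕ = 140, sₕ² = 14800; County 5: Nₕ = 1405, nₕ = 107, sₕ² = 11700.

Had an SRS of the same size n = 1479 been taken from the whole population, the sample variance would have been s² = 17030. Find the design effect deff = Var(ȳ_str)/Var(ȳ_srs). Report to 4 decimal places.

Var(ȳ_str) = Σ Wₕ²(1−fₕ)sₕ²/nₕ with Wₕ = Nₕ/16722:
  County 4: (14701/16722)²·(1−1232/14701)·6110/1232 = 3.5118527
  County 2: (616/16722)²·(1−140/616)·14800/140 = 0.11085235
  County 5: (1405/16722)²·(1−107/1405)·11700/107 = 0.71314306
  → Var(ȳ_str) = 4.3358481.
Var(ȳ_srs) = (1 − 1479/16722)·17030/1479 = 10.496118.
deff = 4.3358481 / 10.496118 = 0.4131.

0.4131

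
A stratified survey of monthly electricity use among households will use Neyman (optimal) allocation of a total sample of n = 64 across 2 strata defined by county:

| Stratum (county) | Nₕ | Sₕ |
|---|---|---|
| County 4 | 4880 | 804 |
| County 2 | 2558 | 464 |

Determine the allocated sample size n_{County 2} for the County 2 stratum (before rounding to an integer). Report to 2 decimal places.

14.86

Neyman allocation: nₕ = n·NₕSₕ / Σⱼ NⱼSⱼ.
Σ NⱼSⱼ = 4880·804 + 2558·464 = 5.110432 × 10^6.
n_{County 2} = 64·2558·464 / (5.110432 × 10^6) = 14.86.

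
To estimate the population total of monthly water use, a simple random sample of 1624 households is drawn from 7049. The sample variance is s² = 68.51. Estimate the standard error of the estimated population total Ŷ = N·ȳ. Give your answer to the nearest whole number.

1270

Var(Ŷ) = N²·Var(ȳ) = N²·(1 − n/N)·s²/n.
f = 1624/7049 = 0.23038729; Var(ȳ) = 0.76961271·68.51/1624 = 0.032466851.
Var(Ŷ) = 7049² · 0.032466851 = 1.6132259 × 10^6.
SE(Ŷ) = √(1.6132259 × 10^6) = 1270.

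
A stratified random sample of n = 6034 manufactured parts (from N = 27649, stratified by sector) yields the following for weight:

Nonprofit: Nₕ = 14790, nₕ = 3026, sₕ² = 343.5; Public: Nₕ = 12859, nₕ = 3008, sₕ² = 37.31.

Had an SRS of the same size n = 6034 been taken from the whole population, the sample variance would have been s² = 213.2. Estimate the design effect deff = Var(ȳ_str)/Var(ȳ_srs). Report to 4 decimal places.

Var(ȳ_str) = Σ Wₕ²(1−fₕ)sₕ²/nₕ with Wₕ = Nₕ/27649:
  Nonprofit: (14790/27649)²·(1−3026/14790)·343.5/3026 = 0.025835814
  Public: (12859/27649)²·(1−3008/12859)·37.31/3008 = 0.002055304
  → Var(ȳ_str) = 0.027891118.
Var(ȳ_srs) = (1 − 6034/27649)·213.2/6034 = 0.027622164.
deff = 0.027891118 / 0.027622164 = 1.0097.

1.0097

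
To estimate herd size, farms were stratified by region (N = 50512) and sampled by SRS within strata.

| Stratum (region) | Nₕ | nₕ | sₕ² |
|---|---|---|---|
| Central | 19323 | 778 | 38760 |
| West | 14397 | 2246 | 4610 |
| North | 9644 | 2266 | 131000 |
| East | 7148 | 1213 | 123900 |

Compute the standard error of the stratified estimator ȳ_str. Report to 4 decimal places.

3.2324

Var(ȳ_str) = Σₕ Wₕ²(1 − fₕ)sₕ²/nₕ with Wₕ = Nₕ/N, N = 50512.
Central: Wₕ = 0.38254276; term = 0.38254276²·(1 − 0.04026290)·38760/778 = 6.9970735.
West: Wₕ = 0.28502138; term = 0.28502138²·(1 − 0.15600472)·4610/2246 = 0.1407298.
North: Wₕ = 0.19092493; term = 0.19092493²·(1 − 0.23496474)·131000/2266 = 1.612197.
East: Wₕ = 0.14151093; term = 0.14151093²·(1 − 0.16969782)·123900/1213 = 1.6983478.
Sum = 10.448348.
SE = √(10.448348) = 3.2324.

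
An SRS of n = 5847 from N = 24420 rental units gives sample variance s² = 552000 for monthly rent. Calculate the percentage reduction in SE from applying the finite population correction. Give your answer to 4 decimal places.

f = n/N = 5847/24420 = 0.23943489.
SE_no-fpc = √(s²/n) = 9.7163465; SE_fpc = √((1−f)s²/n) = 8.4736631.
Ratio = √(1−f) = 0.87210384. Reduction = 100·(1 − 0.87210384) = 12.7896%.

12.7896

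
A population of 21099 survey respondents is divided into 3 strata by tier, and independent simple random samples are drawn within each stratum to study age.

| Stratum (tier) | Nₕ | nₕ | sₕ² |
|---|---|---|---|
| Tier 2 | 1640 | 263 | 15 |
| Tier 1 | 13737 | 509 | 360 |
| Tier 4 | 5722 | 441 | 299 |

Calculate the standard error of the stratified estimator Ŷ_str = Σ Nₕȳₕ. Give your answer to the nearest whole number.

12212

Var(Ŷ_str) = Σₕ Nₕ²(1 − fₕ)sₕ²/nₕ.
Tier 2: 1640²·(1 − 263/1640)·15/263 = 128799.24.
Tier 1: 13737²·(1 − 509/13737)·360/509 = 1.2852003 × 10^8.
Tier 4: 5722²·(1 − 441/5722)·299/441 = 2.0487861 × 10^7.
Sum = 1.4913669 × 10^8.
SE = √(1.4913669 × 10^8) = 12212.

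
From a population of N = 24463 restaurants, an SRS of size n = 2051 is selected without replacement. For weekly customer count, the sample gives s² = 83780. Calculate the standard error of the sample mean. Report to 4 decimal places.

6.1175

Under SRS without replacement, Var(ȳ) = (1 − f)·s²/n with f = n/N = 2051/24463 = 0.08384090.
Var(ȳ) = (1 − 0.08384090)·83780/2051 = 0.91615910·40.848367 = 37.423603.
SE(ȳ) = √(37.423603) = 6.1175.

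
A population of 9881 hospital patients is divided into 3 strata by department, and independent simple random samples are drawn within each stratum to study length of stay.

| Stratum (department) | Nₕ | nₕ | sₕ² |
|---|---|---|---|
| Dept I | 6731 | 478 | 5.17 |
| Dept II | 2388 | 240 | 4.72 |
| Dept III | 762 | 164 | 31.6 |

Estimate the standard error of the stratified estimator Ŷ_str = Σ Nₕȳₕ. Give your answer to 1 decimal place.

Var(Ŷ_str) = Σₕ Nₕ²(1 − fₕ)sₕ²/nₕ.
Dept I: 6731²·(1 − 478/6731)·5.17/478 = 455229.78.
Dept II: 2388²·(1 − 240/2388)·4.72/240 = 100878.67.
Dept III: 762²·(1 − 164/762)·31.6/164 = 87800.985.
Sum = 643909.44.
SE = √(643909.44) = 802.4.

802.4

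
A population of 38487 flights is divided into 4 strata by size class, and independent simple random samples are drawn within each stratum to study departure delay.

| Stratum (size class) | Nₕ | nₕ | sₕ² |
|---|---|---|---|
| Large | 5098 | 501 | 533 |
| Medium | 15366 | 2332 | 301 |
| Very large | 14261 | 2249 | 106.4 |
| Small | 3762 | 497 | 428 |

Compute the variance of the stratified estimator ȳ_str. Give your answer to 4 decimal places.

0.0469

Var(ȳ_str) = Σₕ Wₕ²(1 − fₕ)sₕ²/nₕ with Wₕ = Nₕ/N, N = 38487.
Large: Wₕ = 0.13246031; term = 0.13246031²·(1 − 0.09827383)·533/501 = 0.016831999.
Medium: Wₕ = 0.39925170; term = 0.39925170²·(1 − 0.15176363)·301/2332 = 0.017452127.
Very large: Wₕ = 0.37054070; term = 0.37054070²·(1 − 0.15770283)·106.4/2249 = 0.0054712852.
Small: Wₕ = 0.09774729; term = 0.09774729²·(1 − 0.13211058)·428/497 = 0.0071410362.
Sum = 0.046896447.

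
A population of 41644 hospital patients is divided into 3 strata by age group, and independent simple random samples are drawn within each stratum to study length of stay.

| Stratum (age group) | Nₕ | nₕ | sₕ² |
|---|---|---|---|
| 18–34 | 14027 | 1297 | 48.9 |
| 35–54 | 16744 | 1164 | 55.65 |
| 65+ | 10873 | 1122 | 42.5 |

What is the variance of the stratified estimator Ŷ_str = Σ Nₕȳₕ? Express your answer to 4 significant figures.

Var(Ŷ_str) = Σₕ Nₕ²(1 − fₕ)sₕ²/nₕ.
18–34: 14027²·(1 − 1297/14027)·48.9/1297 = 6.7322787 × 10^6.
35–54: 16744²·(1 − 1164/16744)·55.65/1164 = 1.2472079 × 10^7.
65+: 10873²·(1 − 1122/10873)·42.5/1122 = 4.0160084 × 10^6.
Sum = 2.3220366 × 10^7.

2.322 × 10^7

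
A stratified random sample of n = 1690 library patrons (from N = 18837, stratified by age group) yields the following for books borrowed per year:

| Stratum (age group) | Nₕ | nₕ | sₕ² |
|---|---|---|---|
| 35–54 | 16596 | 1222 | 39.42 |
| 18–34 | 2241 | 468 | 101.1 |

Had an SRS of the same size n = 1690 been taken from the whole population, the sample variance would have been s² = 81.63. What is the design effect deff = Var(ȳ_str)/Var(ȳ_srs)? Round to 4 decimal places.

Var(ȳ_str) = Σ Wₕ²(1−fₕ)sₕ²/nₕ with Wₕ = Nₕ/18837:
  35–54: (16596/18837)²·(1−1222/16596)·39.42/1222 = 0.023195954
  18–34: (2241/18837)²·(1−468/2241)·101.1/468 = 0.0024189808
  → Var(ȳ_str) = 0.025614935.
Var(ȳ_srs) = (1 − 1690/18837)·81.63/1690 = 0.043968283.
deff = 0.025614935 / 0.043968283 = 0.5826.

0.5826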